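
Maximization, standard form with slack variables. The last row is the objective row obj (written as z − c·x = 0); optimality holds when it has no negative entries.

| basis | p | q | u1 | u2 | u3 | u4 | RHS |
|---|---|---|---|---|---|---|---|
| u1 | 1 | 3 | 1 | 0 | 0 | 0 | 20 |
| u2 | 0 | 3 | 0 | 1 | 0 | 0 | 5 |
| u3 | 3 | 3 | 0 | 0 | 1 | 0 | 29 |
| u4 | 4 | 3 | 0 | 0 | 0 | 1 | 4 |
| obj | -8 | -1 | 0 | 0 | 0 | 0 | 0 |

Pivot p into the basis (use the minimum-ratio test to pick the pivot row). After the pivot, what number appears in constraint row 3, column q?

3/4

Ratio test on column p — row 1: 20/1 = 20; row 2: entry 0 ≤ 0; row 3: 29/3 = 29/3; row 4: 4/4 = 1. Minimum is 1 at row 4 (u4 leaves); pivot element 4.
Divide row 4 by 4; eliminate column p from the other rows.
Row 3 update in column q: 3 − 3·(3/4) = 3/4.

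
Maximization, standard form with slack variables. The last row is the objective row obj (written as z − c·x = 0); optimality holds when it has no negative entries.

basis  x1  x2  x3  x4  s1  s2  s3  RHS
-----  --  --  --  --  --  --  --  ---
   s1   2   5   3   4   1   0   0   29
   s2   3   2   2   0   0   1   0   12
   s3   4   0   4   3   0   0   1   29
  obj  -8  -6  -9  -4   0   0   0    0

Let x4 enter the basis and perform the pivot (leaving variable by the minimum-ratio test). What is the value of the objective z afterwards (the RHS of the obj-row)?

29

Ratio test on column x4 — row 1: 29/4 = 29/4; row 2: entry 0 ≤ 0; row 3: 29/3 = 29/3. Minimum is 29/4 at row 1 (s1 leaves); pivot element 4.
Pivot on row 1; the obj-row RHS becomes 0 − (-4)·(29/4) = 29.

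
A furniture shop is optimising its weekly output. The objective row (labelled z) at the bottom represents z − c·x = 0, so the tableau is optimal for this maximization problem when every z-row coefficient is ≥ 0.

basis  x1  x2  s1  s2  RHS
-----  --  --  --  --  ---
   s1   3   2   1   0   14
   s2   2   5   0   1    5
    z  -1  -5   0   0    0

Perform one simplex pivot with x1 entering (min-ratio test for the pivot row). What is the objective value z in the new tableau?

Ratio test on column x1 — row 1: 14/3 = 14/3; row 2: 5/2 = 5/2. Minimum is 5/2 at row 2 (s2 leaves); pivot element 2.
Pivot on row 2; the z-row RHS becomes 0 − (-1)·(5/2) = 5/2.

5/2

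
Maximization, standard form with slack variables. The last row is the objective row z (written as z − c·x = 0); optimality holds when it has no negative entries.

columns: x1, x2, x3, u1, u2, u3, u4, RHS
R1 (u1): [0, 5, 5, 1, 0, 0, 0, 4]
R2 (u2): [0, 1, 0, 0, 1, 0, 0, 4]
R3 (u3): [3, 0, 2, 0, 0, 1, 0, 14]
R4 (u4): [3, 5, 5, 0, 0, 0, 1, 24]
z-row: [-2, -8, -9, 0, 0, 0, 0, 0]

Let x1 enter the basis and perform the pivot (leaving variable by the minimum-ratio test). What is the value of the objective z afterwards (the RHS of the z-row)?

Ratio test on column x1 — row 1: entry 0 ≤ 0; row 2: entry 0 ≤ 0; row 3: 14/3 = 14/3; row 4: 24/3 = 8. Minimum is 14/3 at row 3 (u3 leaves); pivot element 3.
Pivot on row 3; the z-row RHS becomes 0 − (-2)·(14/3) = 28/3.

28/3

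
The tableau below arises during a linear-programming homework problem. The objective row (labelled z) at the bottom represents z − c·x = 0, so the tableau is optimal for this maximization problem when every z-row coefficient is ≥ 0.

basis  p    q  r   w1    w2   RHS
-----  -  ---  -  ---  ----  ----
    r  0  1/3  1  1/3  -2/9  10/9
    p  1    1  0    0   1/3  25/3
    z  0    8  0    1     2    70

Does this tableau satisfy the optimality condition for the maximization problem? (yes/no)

yes

Every z-row coefficient is ≥ 0, so the tableau is optimal.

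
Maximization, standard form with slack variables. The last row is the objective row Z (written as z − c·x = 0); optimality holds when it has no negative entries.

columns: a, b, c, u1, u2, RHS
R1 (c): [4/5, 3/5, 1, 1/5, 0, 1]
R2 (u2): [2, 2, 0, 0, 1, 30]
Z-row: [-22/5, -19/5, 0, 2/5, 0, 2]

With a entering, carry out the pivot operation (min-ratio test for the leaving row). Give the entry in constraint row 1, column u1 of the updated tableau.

Ratio test on column a — row 1: 1/(4/5) = 5/4; row 2: 30/2 = 15. Minimum is 5/4 at row 1 (c leaves); pivot element 4/5.
Divide row 1 by 4/5; eliminate column a from the other rows.
In the new row 1, the u1 entry is the old entry divided by the pivot: (1/5)/(4/5) = 1/4.

1/4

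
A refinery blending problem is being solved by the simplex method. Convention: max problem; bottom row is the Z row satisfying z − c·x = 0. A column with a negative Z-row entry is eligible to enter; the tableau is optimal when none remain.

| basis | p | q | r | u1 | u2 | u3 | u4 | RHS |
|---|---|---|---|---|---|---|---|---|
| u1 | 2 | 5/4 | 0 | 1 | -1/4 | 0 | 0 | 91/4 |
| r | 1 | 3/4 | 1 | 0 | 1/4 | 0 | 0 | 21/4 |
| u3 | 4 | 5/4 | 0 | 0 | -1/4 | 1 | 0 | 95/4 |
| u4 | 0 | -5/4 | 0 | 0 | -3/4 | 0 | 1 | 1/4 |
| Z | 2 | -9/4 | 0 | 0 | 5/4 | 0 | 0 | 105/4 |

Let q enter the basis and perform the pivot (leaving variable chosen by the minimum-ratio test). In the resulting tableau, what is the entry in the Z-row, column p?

5

Ratio test on column q — row 1: (91/4)/(5/4) = 91/5; row 2: (21/4)/(3/4) = 7; row 3: (95/4)/(5/4) = 19; row 4: entry -5/4 ≤ 0. Minimum is 7 at row 2 (r leaves); pivot element 3/4.
Divide row 2 by 3/4; eliminate column q from the other rows.
Z-row update in column p: 2 − (-9/4)·(4/3) = 5.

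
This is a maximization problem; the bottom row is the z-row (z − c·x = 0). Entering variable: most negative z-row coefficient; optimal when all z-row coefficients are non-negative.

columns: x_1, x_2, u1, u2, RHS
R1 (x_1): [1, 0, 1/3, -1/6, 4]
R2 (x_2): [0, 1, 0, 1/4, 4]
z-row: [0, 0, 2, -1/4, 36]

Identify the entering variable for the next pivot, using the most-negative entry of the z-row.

Negative z-row entries: u2: -1/4.
The most negative is -1/4 in column u2, so u2 enters.

u2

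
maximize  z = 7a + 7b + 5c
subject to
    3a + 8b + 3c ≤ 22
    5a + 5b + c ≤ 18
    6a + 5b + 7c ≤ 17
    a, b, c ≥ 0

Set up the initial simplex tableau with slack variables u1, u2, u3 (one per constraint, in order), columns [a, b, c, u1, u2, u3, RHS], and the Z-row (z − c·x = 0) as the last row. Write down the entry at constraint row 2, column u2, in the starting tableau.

Slack u2 belongs to constraint 2; its column is the unit vector e_2, so the entry in row 2 is 1.

1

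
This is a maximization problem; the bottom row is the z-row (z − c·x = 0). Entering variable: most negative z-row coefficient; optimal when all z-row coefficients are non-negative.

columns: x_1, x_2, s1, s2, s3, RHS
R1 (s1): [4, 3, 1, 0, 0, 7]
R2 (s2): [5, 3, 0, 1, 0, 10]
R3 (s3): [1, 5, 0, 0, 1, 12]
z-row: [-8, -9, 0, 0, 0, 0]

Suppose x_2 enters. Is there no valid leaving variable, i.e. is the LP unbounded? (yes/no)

no

Column x_2 has positive entries in row(s) 1, 2, 3, so the ratio test bounds it — not unbounded.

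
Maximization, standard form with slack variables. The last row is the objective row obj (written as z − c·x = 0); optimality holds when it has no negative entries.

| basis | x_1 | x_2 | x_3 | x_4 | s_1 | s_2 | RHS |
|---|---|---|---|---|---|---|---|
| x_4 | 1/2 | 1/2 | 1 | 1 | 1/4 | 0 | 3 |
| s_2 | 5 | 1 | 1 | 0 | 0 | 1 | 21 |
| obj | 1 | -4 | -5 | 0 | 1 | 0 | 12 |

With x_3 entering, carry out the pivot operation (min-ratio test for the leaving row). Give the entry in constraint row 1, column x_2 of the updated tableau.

1/2

Ratio test on column x_3 — row 1: 3/1 = 3; row 2: 21/1 = 21. Minimum is 3 at row 1 (x_4 leaves); pivot element 1.
Divide row 1 by 1; eliminate column x_3 from the other rows.
In the new row 1, the x_2 entry is the old entry divided by the pivot: (1/2)/1 = 1/2.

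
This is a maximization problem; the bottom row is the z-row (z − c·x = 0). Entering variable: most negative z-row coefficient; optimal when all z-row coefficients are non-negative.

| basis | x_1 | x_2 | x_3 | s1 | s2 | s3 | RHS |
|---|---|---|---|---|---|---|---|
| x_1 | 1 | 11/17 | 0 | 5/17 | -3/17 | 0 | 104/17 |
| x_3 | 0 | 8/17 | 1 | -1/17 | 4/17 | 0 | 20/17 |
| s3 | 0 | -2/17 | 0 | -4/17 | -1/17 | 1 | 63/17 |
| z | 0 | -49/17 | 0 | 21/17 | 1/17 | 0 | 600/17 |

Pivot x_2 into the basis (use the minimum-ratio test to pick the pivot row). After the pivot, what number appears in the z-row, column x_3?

Ratio test on column x_2 — row 1: (104/17)/(11/17) = 104/11; row 2: (20/17)/(8/17) = 5/2; row 3: entry -2/17 ≤ 0. Minimum is 5/2 at row 2 (x_3 leaves); pivot element 8/17.
Divide row 2 by 8/17; eliminate column x_2 from the other rows.
z-row update in column x_3: 0 − (-49/17)·(17/8) = 49/8.

49/8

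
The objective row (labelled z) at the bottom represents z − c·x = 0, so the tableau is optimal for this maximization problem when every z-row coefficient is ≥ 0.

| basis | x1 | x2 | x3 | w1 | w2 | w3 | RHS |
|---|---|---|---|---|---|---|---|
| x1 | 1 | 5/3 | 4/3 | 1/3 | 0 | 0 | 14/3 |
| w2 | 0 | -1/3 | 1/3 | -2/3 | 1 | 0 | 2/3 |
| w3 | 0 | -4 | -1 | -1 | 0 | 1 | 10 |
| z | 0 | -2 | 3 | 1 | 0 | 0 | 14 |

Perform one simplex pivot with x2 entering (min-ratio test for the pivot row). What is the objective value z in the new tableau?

Ratio test on column x2 — row 1: (14/3)/(5/3) = 14/5; row 2: entry -1/3 ≤ 0; row 3: entry -4 ≤ 0. Minimum is 14/5 at row 1 (x1 leaves); pivot element 5/3.
Pivot on row 1; the z-row RHS becomes 14 − (-2)·(14/5) = 98/5.

98/5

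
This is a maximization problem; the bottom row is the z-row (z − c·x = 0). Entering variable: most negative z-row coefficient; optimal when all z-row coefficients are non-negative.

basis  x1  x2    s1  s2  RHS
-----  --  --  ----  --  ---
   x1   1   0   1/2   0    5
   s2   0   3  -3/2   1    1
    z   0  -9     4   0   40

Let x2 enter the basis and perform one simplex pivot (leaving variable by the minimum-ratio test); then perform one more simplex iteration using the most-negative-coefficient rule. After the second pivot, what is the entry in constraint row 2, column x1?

Ratio test on column x2 — row 1: entry 0 ≤ 0; row 2: 1/3 = 1/3. Minimum is 1/3 at row 2 (s2 leaves); pivot element 3.
Divide row 2 by 3; eliminate column x2 from the other rows.
Second iteration: most negative z-row entry is -1/2 in column s1, so s1 enters.
Ratio test on column s1 — row 1: 5/(1/2) = 10; row 2: entry -1/2 ≤ 0. Minimum is 10 at row 1 (x1 leaves); pivot element 1/2.
Divide row 1 by 1/2; eliminate column s1 from the other rows.
After both pivots, the entry at constraint row 2, column x1 is 1.

1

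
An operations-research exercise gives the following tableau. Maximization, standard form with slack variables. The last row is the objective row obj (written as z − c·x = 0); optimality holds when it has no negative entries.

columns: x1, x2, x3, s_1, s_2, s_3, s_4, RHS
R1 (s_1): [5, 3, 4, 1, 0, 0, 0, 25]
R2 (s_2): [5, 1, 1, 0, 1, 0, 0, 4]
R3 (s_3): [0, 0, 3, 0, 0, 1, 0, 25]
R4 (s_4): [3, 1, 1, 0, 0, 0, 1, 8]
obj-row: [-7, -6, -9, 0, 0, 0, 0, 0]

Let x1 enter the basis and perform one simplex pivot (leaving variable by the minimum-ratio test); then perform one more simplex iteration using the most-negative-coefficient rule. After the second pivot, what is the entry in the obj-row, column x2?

3

Ratio test on column x1 — row 1: 25/5 = 5; row 2: 4/5 = 4/5; row 3: entry 0 ≤ 0; row 4: 8/3 = 8/3. Minimum is 4/5 at row 2 (s_2 leaves); pivot element 5.
Divide row 2 by 5; eliminate column x1 from the other rows.
Second iteration: most negative obj-row entry is -38/5 in column x3, so x3 enters.
Ratio test on column x3 — row 1: 21/3 = 7; row 2: (4/5)/(1/5) = 4; row 3: 25/3 = 25/3; row 4: (28/5)/(2/5) = 14. Minimum is 4 at row 2 (x1 leaves); pivot element 1/5.
Divide row 2 by 1/5; eliminate column x3 from the other rows.
After both pivots, the entry at the obj-row, column x2 is 3.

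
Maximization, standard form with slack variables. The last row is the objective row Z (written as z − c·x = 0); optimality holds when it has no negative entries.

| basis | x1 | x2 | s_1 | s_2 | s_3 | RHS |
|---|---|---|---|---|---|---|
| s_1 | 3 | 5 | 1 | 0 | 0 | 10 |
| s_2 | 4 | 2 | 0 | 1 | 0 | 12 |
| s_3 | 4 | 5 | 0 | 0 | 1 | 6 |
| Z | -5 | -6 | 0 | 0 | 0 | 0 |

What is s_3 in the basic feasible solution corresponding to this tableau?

6

s_3 is basic (row 3); its value is the RHS of that row, 6.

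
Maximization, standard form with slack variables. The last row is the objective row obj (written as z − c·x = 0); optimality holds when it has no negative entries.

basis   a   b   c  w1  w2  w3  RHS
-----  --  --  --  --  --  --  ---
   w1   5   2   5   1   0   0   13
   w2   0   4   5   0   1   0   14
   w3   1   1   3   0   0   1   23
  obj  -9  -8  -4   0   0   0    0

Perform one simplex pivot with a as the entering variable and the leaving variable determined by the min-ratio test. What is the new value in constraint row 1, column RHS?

13/5

Ratio test on column a — row 1: 13/5 = 13/5; row 2: entry 0 ≤ 0; row 3: 23/1 = 23. Minimum is 13/5 at row 1 (w1 leaves); pivot element 5.
Divide row 1 by 5; eliminate column a from the other rows.
In the new row 1, the RHS entry is the old entry divided by the pivot: 13/5 = 13/5.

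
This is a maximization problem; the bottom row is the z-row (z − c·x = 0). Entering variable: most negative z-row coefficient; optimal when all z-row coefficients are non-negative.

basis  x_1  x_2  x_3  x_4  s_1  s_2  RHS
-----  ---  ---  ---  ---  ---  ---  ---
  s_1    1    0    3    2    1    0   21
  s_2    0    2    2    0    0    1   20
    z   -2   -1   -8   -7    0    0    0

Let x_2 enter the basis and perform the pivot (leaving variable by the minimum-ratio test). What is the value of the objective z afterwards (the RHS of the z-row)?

10

Ratio test on column x_2 — row 1: entry 0 ≤ 0; row 2: 20/2 = 10. Minimum is 10 at row 2 (s_2 leaves); pivot element 2.
Pivot on row 2; the z-row RHS becomes 0 − (-1)·10 = 10.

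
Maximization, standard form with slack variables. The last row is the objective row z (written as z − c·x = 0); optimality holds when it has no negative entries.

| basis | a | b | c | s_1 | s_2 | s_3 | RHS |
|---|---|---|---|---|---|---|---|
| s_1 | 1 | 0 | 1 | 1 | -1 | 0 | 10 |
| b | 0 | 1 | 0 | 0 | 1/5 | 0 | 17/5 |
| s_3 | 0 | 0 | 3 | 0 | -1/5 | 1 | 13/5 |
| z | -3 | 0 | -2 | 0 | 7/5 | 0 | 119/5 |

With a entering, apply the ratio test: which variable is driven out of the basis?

Column a entries and ratios — s_1: 10/1 = 10; b: 0 ≤ 0, skip; s_3: 0 ≤ 0, skip.
Smallest ratio is 10 in the row of s_1, so s_1 leaves.

s_1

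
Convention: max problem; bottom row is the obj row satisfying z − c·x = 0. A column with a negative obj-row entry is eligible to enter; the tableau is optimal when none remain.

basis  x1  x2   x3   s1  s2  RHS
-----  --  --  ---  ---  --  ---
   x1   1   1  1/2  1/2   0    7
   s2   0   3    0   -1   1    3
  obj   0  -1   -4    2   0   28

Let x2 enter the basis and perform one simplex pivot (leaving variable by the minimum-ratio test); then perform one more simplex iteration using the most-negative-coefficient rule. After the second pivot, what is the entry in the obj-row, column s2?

Ratio test on column x2 — row 1: 7/1 = 7; row 2: 3/3 = 1. Minimum is 1 at row 2 (s2 leaves); pivot element 3.
Divide row 2 by 3; eliminate column x2 from the other rows.
Second iteration: most negative obj-row entry is -4 in column x3, so x3 enters.
Ratio test on column x3 — row 1: 6/(1/2) = 12; row 2: entry 0 ≤ 0. Minimum is 12 at row 1 (x1 leaves); pivot element 1/2.
Divide row 1 by 1/2; eliminate column x3 from the other rows.
After both pivots, the entry at the obj-row, column s2 is -7/3.

-7/3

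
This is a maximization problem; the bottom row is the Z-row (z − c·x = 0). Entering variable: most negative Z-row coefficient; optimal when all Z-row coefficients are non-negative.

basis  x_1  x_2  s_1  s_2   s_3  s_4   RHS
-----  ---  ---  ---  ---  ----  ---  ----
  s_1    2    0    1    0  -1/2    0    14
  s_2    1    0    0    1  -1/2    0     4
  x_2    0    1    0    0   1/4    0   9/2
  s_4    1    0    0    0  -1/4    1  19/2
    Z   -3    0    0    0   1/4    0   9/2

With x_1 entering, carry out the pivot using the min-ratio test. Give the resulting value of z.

Ratio test on column x_1 — row 1: 14/2 = 7; row 2: 4/1 = 4; row 3: entry 0 ≤ 0; row 4: (19/2)/1 = 19/2. Minimum is 4 at row 2 (s_2 leaves); pivot element 1.
Pivot on row 2; the Z-row RHS becomes 9/2 − (-3)·4 = 33/2.

33/2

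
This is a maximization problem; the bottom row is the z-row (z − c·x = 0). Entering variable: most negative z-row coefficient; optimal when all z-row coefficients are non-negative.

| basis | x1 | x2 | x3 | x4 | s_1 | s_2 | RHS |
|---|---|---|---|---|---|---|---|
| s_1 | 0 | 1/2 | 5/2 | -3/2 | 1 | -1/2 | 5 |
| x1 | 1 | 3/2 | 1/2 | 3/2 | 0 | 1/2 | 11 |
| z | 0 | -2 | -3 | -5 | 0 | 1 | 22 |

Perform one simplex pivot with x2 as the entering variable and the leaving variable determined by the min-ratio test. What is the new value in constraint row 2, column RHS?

Ratio test on column x2 — row 1: 5/(1/2) = 10; row 2: 11/(3/2) = 22/3. Minimum is 22/3 at row 2 (x1 leaves); pivot element 3/2.
Divide row 2 by 3/2; eliminate column x2 from the other rows.
In the new row 2, the RHS entry is the old entry divided by the pivot: 11/(3/2) = 22/3.

22/3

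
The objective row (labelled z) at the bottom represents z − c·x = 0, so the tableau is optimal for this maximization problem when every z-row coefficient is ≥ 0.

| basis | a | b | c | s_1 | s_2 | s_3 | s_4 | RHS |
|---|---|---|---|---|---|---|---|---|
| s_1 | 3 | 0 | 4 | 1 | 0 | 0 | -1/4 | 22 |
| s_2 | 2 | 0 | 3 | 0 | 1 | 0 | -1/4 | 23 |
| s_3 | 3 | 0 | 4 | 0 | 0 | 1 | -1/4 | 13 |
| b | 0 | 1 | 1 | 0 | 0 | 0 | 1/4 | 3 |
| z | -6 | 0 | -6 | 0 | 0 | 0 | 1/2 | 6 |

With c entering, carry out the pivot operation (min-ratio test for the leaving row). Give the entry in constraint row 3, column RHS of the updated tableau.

1

Ratio test on column c — row 1: 22/4 = 11/2; row 2: 23/3 = 23/3; row 3: 13/4 = 13/4; row 4: 3/1 = 3. Minimum is 3 at row 4 (b leaves); pivot element 1.
Divide row 4 by 1; eliminate column c from the other rows.
Row 3 update in column RHS: 13 − 4·3 = 1.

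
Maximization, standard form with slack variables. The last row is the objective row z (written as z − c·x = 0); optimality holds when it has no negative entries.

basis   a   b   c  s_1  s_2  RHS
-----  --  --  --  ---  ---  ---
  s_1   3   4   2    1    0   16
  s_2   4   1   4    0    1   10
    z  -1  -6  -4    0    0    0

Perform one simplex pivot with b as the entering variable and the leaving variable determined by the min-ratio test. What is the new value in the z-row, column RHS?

24

Ratio test on column b — row 1: 16/4 = 4; row 2: 10/1 = 10. Minimum is 4 at row 1 (s_1 leaves); pivot element 4.
Divide row 1 by 4; eliminate column b from the other rows.
z-row update in column RHS: 0 − (-6)·4 = 24.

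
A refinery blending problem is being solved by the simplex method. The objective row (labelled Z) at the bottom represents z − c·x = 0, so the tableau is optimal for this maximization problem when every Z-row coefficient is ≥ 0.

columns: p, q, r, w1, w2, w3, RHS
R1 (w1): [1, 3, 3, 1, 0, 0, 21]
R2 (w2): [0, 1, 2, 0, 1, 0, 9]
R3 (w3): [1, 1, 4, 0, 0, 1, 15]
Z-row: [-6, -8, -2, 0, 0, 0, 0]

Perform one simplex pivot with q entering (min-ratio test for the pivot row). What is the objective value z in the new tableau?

Ratio test on column q — row 1: 21/3 = 7; row 2: 9/1 = 9; row 3: 15/1 = 15. Minimum is 7 at row 1 (w1 leaves); pivot element 3.
Pivot on row 1; the Z-row RHS becomes 0 − (-8)·7 = 56.

56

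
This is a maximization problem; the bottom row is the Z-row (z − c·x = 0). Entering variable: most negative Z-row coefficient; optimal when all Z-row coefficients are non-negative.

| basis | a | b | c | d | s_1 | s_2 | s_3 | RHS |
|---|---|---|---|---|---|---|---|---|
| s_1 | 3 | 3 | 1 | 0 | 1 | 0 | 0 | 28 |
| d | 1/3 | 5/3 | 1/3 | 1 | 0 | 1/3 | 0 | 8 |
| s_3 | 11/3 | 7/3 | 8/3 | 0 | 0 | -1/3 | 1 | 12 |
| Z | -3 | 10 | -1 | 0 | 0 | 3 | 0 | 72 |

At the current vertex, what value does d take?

8

d is basic (row 2); its value is the RHS of that row, 8.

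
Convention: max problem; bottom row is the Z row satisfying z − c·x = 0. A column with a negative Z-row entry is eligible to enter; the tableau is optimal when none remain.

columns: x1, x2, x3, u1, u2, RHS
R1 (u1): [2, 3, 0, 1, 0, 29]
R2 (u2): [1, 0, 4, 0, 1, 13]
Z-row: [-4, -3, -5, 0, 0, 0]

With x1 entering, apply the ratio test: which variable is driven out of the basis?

Column x1 entries and ratios — u1: 29/2 = 29/2; u2: 13/1 = 13.
Smallest ratio is 13 in the row of u2, so u2 leaves.

u2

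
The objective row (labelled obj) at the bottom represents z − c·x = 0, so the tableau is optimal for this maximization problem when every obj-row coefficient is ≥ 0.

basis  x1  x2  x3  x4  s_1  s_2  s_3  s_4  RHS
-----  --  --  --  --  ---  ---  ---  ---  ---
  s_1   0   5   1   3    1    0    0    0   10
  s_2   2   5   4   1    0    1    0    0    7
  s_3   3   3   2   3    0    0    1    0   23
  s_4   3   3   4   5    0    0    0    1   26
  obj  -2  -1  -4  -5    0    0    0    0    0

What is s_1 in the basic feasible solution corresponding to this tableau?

s_1 is basic (row 1); its value is the RHS of that row, 10.

10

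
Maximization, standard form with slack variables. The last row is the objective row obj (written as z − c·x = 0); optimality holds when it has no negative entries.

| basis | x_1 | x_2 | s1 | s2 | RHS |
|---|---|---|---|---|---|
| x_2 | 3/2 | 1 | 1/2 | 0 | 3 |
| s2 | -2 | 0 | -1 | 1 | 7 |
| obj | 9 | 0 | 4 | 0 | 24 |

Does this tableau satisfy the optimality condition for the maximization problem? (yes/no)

Every obj-row coefficient is ≥ 0, so the tableau is optimal.

yes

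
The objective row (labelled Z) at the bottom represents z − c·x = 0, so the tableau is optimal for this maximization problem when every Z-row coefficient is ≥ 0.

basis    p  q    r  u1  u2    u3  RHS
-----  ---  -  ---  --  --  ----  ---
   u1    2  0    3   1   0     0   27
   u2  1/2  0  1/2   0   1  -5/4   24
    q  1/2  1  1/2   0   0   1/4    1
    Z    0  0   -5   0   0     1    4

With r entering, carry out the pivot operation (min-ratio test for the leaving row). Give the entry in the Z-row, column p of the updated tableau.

Ratio test on column r — row 1: 27/3 = 9; row 2: 24/(1/2) = 48; row 3: 1/(1/2) = 2. Minimum is 2 at row 3 (q leaves); pivot element 1/2.
Divide row 3 by 1/2; eliminate column r from the other rows.
Z-row update in column p: 0 − (-5)·1 = 5.

5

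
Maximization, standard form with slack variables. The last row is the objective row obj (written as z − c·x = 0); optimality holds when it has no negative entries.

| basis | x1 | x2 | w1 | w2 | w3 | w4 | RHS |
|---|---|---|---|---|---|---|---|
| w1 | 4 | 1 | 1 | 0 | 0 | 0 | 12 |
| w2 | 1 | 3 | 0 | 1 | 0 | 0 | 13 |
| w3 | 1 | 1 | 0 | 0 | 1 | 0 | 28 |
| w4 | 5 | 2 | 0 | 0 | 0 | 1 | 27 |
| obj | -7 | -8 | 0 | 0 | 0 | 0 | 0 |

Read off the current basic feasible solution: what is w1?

12

w1 is basic (row 1); its value is the RHS of that row, 12.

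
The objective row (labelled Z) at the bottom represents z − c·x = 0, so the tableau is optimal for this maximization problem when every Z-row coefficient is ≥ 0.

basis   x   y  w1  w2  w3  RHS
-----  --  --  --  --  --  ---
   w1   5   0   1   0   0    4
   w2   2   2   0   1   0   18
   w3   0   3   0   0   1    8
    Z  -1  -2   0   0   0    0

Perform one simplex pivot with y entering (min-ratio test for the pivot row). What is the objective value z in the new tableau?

Ratio test on column y — row 1: entry 0 ≤ 0; row 2: 18/2 = 9; row 3: 8/3 = 8/3. Minimum is 8/3 at row 3 (w3 leaves); pivot element 3.
Pivot on row 3; the Z-row RHS becomes 0 − (-2)·(8/3) = 16/3.

16/3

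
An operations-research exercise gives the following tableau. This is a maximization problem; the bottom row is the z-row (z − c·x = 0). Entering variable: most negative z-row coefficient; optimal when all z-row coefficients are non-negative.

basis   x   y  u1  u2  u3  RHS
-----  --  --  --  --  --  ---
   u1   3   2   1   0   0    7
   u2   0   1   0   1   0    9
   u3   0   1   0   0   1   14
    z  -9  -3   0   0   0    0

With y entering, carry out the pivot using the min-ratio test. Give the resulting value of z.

21/2

Ratio test on column y — row 1: 7/2 = 7/2; row 2: 9/1 = 9; row 3: 14/1 = 14. Minimum is 7/2 at row 1 (u1 leaves); pivot element 2.
Pivot on row 1; the z-row RHS becomes 0 − (-3)·(7/2) = 21/2.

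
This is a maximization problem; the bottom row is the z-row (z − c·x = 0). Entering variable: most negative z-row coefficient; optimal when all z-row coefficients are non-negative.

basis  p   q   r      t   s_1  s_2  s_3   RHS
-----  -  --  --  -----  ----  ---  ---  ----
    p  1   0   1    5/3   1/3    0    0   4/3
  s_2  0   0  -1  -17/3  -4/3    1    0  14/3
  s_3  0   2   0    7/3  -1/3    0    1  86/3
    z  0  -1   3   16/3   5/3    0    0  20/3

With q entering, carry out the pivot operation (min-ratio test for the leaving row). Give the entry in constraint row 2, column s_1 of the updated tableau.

-4/3

Ratio test on column q — row 1: entry 0 ≤ 0; row 2: entry 0 ≤ 0; row 3: (86/3)/2 = 43/3. Minimum is 43/3 at row 3 (s_3 leaves); pivot element 2.
Divide row 3 by 2; eliminate column q from the other rows.
Row 2 update in column s_1: -4/3 − 0·(-1/6) = -4/3.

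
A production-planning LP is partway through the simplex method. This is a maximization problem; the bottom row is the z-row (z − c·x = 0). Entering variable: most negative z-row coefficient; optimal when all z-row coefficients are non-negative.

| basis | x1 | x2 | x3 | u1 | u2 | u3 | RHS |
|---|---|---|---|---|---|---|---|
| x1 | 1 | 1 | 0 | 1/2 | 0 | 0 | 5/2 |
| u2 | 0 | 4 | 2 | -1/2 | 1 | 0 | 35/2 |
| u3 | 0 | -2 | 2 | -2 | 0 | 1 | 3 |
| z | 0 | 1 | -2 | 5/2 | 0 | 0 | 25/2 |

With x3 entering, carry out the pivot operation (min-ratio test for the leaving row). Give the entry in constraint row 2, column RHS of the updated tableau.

29/2

Ratio test on column x3 — row 1: entry 0 ≤ 0; row 2: (35/2)/2 = 35/4; row 3: 3/2 = 3/2. Minimum is 3/2 at row 3 (u3 leaves); pivot element 2.
Divide row 3 by 2; eliminate column x3 from the other rows.
Row 2 update in column RHS: 35/2 − 2·(3/2) = 29/2.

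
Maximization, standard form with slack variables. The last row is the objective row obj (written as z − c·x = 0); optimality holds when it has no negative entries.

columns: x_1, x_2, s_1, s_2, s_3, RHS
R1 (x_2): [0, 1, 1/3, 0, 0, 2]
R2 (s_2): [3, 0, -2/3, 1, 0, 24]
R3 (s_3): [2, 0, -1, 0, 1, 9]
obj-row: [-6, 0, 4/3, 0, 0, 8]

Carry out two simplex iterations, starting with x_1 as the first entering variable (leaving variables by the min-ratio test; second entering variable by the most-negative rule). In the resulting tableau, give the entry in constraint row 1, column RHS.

6

Ratio test on column x_1 — row 1: entry 0 ≤ 0; row 2: 24/3 = 8; row 3: 9/2 = 9/2. Minimum is 9/2 at row 3 (s_3 leaves); pivot element 2.
Divide row 3 by 2; eliminate column x_1 from the other rows.
Second iteration: most negative obj-row entry is -5/3 in column s_1, so s_1 enters.
Ratio test on column s_1 — row 1: 2/(1/3) = 6; row 2: (21/2)/(5/6) = 63/5; row 3: entry -1/2 ≤ 0. Minimum is 6 at row 1 (x_2 leaves); pivot element 1/3.
Divide row 1 by 1/3; eliminate column s_1 from the other rows.
After both pivots, the entry at constraint row 1, column RHS is 6.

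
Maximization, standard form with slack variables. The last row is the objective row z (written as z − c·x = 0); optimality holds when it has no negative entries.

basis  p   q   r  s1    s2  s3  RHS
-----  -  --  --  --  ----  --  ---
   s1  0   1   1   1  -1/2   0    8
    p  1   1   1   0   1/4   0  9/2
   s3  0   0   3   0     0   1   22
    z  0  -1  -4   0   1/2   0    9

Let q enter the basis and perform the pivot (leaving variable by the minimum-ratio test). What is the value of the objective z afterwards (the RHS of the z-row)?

Ratio test on column q — row 1: 8/1 = 8; row 2: (9/2)/1 = 9/2; row 3: entry 0 ≤ 0. Minimum is 9/2 at row 2 (p leaves); pivot element 1.
Pivot on row 2; the z-row RHS becomes 9 − (-1)·(9/2) = 27/2.

27/2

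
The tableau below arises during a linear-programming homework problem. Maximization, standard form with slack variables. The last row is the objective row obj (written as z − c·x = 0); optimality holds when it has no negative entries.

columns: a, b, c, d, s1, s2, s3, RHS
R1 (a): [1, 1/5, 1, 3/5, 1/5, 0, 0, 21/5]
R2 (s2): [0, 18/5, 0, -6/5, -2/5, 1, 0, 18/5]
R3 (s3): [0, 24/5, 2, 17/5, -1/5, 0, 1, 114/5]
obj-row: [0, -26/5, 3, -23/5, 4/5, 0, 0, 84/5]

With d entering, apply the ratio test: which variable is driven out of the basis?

Column d entries and ratios — a: (21/5)/(3/5) = 7; s2: -6/5 ≤ 0, skip; s3: (114/5)/(17/5) = 114/17.
Smallest ratio is 114/17 in the row of s3, so s3 leaves.

s3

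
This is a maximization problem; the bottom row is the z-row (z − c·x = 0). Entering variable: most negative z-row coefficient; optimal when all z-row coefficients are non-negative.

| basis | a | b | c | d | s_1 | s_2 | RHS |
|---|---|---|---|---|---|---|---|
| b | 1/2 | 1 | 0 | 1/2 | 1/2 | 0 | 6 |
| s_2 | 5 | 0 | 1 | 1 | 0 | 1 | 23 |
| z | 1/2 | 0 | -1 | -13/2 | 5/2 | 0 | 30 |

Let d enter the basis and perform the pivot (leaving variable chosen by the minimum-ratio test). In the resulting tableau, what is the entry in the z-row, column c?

-1

Ratio test on column d — row 1: 6/(1/2) = 12; row 2: 23/1 = 23. Minimum is 12 at row 1 (b leaves); pivot element 1/2.
Divide row 1 by 1/2; eliminate column d from the other rows.
z-row update in column c: -1 − (-13/2)·0 = -1.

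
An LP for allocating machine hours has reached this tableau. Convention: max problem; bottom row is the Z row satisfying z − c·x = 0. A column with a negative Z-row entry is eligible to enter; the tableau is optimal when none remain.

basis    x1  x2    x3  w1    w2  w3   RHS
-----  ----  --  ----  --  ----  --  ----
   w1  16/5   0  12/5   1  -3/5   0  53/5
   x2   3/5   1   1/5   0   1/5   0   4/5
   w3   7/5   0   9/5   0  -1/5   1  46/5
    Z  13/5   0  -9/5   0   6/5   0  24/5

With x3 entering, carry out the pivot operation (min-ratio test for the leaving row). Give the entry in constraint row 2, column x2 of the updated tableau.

Ratio test on column x3 — row 1: (53/5)/(12/5) = 53/12; row 2: (4/5)/(1/5) = 4; row 3: (46/5)/(9/5) = 46/9. Minimum is 4 at row 2 (x2 leaves); pivot element 1/5.
Divide row 2 by 1/5; eliminate column x3 from the other rows.
In the new row 2, the x2 entry is the old entry divided by the pivot: 1/(1/5) = 5.

5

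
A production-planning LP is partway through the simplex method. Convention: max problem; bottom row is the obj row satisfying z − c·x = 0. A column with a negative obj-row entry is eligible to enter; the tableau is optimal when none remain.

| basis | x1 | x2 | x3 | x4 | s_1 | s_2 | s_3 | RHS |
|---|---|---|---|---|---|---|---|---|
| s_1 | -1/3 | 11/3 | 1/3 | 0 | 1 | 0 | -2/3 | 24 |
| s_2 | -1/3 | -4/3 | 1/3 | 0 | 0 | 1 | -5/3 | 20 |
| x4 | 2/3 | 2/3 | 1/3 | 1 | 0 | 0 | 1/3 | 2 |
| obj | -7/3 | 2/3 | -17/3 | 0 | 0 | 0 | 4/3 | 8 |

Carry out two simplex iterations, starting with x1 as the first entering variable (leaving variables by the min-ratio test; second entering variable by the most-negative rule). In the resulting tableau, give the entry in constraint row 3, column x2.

2

Ratio test on column x1 — row 1: entry -1/3 ≤ 0; row 2: entry -1/3 ≤ 0; row 3: 2/(2/3) = 3. Minimum is 3 at row 3 (x4 leaves); pivot element 2/3.
Divide row 3 by 2/3; eliminate column x1 from the other rows.
Second iteration: most negative obj-row entry is -9/2 in column x3, so x3 enters.
Ratio test on column x3 — row 1: 25/(1/2) = 50; row 2: 21/(1/2) = 42; row 3: 3/(1/2) = 6. Minimum is 6 at row 3 (x1 leaves); pivot element 1/2.
Divide row 3 by 1/2; eliminate column x3 from the other rows.
After both pivots, the entry at constraint row 3, column x2 is 2.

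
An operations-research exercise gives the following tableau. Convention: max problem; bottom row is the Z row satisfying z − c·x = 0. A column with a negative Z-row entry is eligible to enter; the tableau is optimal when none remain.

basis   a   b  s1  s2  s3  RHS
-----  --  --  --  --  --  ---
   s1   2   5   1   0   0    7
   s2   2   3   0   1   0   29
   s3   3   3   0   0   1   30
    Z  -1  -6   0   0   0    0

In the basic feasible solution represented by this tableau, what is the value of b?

b is not in the basis, so in the current basic feasible solution b = 0.

0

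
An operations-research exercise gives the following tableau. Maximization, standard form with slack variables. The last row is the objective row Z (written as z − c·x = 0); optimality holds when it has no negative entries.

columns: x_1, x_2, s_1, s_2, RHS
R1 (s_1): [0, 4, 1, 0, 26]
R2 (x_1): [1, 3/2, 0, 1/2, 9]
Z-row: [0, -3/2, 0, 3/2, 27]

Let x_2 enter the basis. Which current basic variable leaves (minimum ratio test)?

x_1

Column x_2 entries and ratios — s_1: 26/4 = 13/2; x_1: 9/(3/2) = 6.
Smallest ratio is 6 in the row of x_1, so x_1 leaves.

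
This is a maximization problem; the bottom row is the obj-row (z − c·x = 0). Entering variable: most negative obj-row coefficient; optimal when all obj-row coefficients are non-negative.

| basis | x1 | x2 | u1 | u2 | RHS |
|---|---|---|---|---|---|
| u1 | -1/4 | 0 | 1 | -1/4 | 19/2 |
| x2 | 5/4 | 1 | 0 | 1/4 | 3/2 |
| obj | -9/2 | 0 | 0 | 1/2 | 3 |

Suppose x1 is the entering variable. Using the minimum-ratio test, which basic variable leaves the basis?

x2

Column x1 entries and ratios — u1: -1/4 ≤ 0, skip; x2: (3/2)/(5/4) = 6/5.
Smallest ratio is 6/5 in the row of x2, so x2 leaves.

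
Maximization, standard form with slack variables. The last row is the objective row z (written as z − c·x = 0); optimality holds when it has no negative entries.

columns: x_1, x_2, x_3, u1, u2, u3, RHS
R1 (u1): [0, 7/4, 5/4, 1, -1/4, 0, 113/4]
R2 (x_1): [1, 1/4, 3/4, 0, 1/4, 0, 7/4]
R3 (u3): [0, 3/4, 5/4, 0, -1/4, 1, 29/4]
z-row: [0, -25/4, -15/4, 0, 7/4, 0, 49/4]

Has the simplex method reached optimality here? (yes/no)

no

The z-row has a negative entry -25/4 in column x_2, so it is not optimal.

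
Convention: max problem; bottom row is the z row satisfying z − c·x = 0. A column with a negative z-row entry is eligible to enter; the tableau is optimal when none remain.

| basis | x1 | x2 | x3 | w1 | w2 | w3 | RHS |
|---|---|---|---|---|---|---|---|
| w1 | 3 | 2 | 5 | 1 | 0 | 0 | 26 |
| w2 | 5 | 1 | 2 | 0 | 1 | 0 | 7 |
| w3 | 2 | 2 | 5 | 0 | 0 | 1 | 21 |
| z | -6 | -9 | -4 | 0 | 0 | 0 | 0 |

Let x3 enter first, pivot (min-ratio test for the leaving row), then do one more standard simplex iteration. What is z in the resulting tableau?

Ratio test on column x3 — row 1: 26/5 = 26/5; row 2: 7/2 = 7/2; row 3: 21/5 = 21/5. Minimum is 7/2 at row 2 (w2 leaves); pivot element 2.
Pivot on row 2; the z-row RHS becomes 0 − (-4)·(7/2) = 14.
Next entering variable (most negative z-row entry -7): x2.
Ratio test on column x2 — row 1: entry -1/2 ≤ 0; row 2: (7/2)/(1/2) = 7; row 3: entry -1/2 ≤ 0. Minimum is 7 at row 2 (x3 leaves); pivot element 1/2.
After the second pivot the z-row RHS is 14 − (-7)·7 = 63.

63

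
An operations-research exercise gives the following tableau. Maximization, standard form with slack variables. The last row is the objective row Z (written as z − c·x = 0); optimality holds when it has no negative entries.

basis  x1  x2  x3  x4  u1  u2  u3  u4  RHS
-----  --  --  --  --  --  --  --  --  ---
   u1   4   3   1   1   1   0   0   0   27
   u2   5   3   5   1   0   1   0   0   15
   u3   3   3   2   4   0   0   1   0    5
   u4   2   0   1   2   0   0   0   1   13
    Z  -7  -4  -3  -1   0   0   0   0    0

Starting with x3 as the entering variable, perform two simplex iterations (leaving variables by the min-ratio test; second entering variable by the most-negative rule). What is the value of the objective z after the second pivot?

35/3

Ratio test on column x3 — row 1: 27/1 = 27; row 2: 15/5 = 3; row 3: 5/2 = 5/2; row 4: 13/1 = 13. Minimum is 5/2 at row 3 (u3 leaves); pivot element 2.
Pivot on row 3; the Z-row RHS becomes 0 − (-3)·(5/2) = 15/2.
Next entering variable (most negative Z-row entry -5/2): x1.
Ratio test on column x1 — row 1: (49/2)/(5/2) = 49/5; row 2: entry -5/2 ≤ 0; row 3: (5/2)/(3/2) = 5/3; row 4: (21/2)/(1/2) = 21. Minimum is 5/3 at row 3 (x3 leaves); pivot element 3/2.
After the second pivot the Z-row RHS is 15/2 − (-5/2)·(5/3) = 35/3.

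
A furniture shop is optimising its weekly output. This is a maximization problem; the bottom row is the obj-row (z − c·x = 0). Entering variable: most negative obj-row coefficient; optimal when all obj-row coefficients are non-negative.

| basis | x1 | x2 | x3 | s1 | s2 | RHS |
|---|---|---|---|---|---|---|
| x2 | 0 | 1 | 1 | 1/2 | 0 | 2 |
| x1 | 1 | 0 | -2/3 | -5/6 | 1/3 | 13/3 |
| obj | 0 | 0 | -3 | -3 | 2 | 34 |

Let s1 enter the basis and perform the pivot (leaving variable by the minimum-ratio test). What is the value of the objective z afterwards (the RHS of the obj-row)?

Ratio test on column s1 — row 1: 2/(1/2) = 4; row 2: entry -5/6 ≤ 0. Minimum is 4 at row 1 (x2 leaves); pivot element 1/2.
Pivot on row 1; the obj-row RHS becomes 34 − (-3)·4 = 46.

46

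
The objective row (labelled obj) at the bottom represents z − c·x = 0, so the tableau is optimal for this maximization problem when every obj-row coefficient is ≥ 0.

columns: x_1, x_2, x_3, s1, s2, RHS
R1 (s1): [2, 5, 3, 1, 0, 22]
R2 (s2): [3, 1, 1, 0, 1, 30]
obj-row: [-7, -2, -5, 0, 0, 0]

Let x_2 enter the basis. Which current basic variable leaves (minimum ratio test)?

Column x_2 entries and ratios — s1: 22/5 = 22/5; s2: 30/1 = 30.
Smallest ratio is 22/5 in the row of s1, so s1 leaves.

s1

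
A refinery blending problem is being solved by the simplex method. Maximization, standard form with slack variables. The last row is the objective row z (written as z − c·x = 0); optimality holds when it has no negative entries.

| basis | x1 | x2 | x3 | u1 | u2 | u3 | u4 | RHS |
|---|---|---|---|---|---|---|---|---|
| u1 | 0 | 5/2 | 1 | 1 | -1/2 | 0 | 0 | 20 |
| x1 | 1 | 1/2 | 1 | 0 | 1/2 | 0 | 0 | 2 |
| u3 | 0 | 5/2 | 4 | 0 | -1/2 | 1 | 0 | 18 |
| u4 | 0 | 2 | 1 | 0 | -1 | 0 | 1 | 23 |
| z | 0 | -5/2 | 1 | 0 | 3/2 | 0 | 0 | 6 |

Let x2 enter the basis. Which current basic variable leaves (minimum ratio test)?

Column x2 entries and ratios — u1: 20/(5/2) = 8; x1: 2/(1/2) = 4; u3: 18/(5/2) = 36/5; u4: 23/2 = 23/2.
Smallest ratio is 4 in the row of x1, so x1 leaves.

x1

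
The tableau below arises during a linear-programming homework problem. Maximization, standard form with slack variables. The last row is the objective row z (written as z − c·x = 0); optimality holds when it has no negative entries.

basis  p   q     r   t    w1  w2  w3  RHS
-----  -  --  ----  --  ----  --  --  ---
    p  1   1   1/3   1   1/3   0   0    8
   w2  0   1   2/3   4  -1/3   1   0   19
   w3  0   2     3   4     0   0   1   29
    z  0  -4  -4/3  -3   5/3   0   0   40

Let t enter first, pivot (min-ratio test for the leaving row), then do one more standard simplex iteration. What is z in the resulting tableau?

205/3

Ratio test on column t — row 1: 8/1 = 8; row 2: 19/4 = 19/4; row 3: 29/4 = 29/4. Minimum is 19/4 at row 2 (w2 leaves); pivot element 4.
Pivot on row 2; the z-row RHS becomes 40 − (-3)·(19/4) = 217/4.
Next entering variable (most negative z-row entry -13/4): q.
Ratio test on column q — row 1: (13/4)/(3/4) = 13/3; row 2: (19/4)/(1/4) = 19; row 3: 10/1 = 10. Minimum is 13/3 at row 1 (p leaves); pivot element 3/4.
After the second pivot the z-row RHS is 217/4 − (-13/4)·(13/3) = 205/3.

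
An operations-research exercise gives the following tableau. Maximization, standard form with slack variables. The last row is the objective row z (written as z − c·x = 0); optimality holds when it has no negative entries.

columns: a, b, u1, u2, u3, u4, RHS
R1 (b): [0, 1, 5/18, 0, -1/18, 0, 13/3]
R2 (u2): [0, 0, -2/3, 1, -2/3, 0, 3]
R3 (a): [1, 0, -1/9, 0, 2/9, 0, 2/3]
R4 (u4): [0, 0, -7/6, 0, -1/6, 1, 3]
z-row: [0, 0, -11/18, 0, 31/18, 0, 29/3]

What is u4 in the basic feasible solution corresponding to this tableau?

3

u4 is basic (row 4); its value is the RHS of that row, 3.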